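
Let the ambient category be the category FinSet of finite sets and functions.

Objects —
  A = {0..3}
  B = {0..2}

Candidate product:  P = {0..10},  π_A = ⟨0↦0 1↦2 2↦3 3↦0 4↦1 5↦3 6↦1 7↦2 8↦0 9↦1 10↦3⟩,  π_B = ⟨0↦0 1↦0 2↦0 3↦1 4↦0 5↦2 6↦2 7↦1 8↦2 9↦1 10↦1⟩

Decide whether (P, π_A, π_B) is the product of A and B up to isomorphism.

|A|·|B| = 4·3 = 12;  |P| = 11
  → cardinalities differ; no bijection possible.

Answer: NOT A VALID PRODUCT — |P|=11 ≠ |A|·|B|=12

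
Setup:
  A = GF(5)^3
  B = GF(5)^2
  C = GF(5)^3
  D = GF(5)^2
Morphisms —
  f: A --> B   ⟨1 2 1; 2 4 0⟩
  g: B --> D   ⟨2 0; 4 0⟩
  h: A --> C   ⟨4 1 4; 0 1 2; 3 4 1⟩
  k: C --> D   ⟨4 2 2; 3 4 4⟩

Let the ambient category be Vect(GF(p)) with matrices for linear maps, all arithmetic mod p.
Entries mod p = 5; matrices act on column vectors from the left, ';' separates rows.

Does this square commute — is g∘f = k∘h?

Answer: COMMUTES

Work:
Along f;g (path 1):
  e0=(1,0,0) f-->(1,2) g-->(2,4)
  e1=(0,1,0) f-->(2,4) g-->(4,3)
  e2=(0,0,1) f-->(1,0) g-->(2,4)
  result₁ = ⟨2 4 2; 4 3 4⟩
Along h;k (path 2):
  e0=(1,0,0) h-->(4,0,3) k-->(2,4)
  e1=(0,1,0) h-->(1,1,4) k-->(4,3)
  e2=(0,0,1) h-->(4,2,1) k-->(2,4)
  result₂ = ⟨2 4 2; 4 3 4⟩
Equal? YES — commutes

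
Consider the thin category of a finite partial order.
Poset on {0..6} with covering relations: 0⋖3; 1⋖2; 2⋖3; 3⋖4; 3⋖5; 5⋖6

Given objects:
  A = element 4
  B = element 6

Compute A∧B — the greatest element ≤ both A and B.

Answer: A∧B = 3

Trace:
{x : x⊑A ∧ x⊑B} = {0,1,2,3}  (A=4, B=6)
  0 ⊑ 3
  1 ⊑ 3
  2 ⊑ 3
  3 ⊑ 3
glb = 3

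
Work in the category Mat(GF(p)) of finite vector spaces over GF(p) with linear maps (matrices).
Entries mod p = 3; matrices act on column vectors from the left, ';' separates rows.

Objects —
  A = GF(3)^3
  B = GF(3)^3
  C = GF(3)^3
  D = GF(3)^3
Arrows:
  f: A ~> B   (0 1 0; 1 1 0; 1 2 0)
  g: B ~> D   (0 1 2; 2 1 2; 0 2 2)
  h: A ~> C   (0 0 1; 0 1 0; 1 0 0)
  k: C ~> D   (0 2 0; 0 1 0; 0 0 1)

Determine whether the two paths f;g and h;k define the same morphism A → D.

Answer: COMMUTES

Derivation:
1) trace f;g:
  e0=[1,0,0] f~>[0,1,1] g~>[0,0,1]
  e1=[0,1,0] f~>[1,1,2] g~>[2,1,0]
  e2=[0,0,1] f~>[0,0,0] g~>[0,0,0]
  ⟦path⟧₁ = (0 2 0; 0 1 0; 1 0 0)
2) trace h;k:
  e0=[1,0,0] h~>[0,0,1] k~>[0,0,1]
  e1=[0,1,0] h~>[0,1,0] k~>[2,1,0]
  e2=[0,0,1] h~>[1,0,0] k~>[0,0,0]
  ⟦path⟧₂ = (0 2 0; 0 1 0; 1 0 0)
Equal? YES — commutes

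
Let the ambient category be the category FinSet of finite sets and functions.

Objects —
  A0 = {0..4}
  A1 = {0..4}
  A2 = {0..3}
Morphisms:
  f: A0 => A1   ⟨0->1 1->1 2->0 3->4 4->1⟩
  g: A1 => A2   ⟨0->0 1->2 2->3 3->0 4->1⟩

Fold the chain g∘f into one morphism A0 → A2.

Answer: ⟨0->2 1->2 2->0 3->1 4->2⟩

Work:
  0 f=>1 g=>2
  1 f=>1 g=>2
  2 f=>0 g=>0
  3 f=>4 g=>1
  4 f=>1 g=>2
composite: ⟨0->2 1->2 2->0 3->1 4->2⟩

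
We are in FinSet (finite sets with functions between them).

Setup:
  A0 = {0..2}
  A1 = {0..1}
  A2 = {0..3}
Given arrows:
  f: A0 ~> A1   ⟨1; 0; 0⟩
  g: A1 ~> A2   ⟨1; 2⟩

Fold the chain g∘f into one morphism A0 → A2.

  0 f~>1 g~>2
  1 f~>0 g~>1
  2 f~>0 g~>1
result: ⟨2; 1; 1⟩

Answer: ⟨2; 1; 1⟩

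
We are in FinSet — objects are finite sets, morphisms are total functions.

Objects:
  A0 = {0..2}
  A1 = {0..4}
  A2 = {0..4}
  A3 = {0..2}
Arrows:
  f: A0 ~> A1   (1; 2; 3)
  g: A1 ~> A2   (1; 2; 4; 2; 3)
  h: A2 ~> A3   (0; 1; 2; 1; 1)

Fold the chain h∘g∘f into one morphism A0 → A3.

Answer: (2; 1; 2)

Derivation:
  0 f~>1 g~>2 h~>2
  1 f~>2 g~>4 h~>1
  2 f~>3 g~>2 h~>2
result: (2; 1; 2)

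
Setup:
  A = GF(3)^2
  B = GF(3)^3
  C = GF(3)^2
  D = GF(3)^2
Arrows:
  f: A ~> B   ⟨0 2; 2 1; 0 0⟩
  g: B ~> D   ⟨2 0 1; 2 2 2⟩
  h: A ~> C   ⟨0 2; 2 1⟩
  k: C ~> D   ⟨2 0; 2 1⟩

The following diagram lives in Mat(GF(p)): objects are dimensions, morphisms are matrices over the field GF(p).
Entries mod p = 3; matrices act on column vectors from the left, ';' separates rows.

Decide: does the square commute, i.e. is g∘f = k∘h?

Along f;g (path 1):
  e0=⟨1,0⟩ f~>⟨0,2,0⟩ g~>⟨0,1⟩
  e1=⟨0,1⟩ f~>⟨2,1,0⟩ g~>⟨1,0⟩
  composite₁ = ⟨0 1; 1 0⟩
Along h;k (path 2):
  e0=⟨1,0⟩ h~>⟨0,2⟩ k~>⟨0,2⟩
  e1=⟨0,1⟩ h~>⟨2,1⟩ k~>⟨1,2⟩
  composite₂ = ⟨0 1; 2 2⟩
Equal? differ; not commutative

Answer: DOES NOT COMMUTE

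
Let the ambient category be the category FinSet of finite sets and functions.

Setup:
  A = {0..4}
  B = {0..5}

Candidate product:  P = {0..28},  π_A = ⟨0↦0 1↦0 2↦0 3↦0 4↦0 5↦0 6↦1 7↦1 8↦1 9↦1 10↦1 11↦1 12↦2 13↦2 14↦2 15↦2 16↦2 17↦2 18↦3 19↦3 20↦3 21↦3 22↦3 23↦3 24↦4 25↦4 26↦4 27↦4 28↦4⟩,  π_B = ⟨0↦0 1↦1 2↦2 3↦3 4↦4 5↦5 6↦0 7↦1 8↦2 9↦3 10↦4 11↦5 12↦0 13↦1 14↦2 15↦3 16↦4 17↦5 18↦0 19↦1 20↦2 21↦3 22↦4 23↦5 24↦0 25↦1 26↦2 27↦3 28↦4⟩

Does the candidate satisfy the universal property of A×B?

|A|·|B| = 5·6 = 30;  |P| = 29
  → cardinalities differ; no bijection possible.

Answer: NOT A VALID PRODUCT — |P|=29 ≠ |A|·|B|=30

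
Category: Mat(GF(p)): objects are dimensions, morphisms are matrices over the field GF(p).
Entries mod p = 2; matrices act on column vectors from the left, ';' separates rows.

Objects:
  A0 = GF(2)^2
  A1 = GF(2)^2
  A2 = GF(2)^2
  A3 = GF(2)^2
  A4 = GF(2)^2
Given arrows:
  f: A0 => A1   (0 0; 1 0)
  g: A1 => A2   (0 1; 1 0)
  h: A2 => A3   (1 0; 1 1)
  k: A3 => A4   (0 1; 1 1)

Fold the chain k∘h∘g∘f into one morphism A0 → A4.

  e0=[1,0] f=>[0,1] g=>[1,0] h=>[1,1] k=>[1,0]
  e1=[0,1] f=>[0,0] g=>[0,0] h=>[0,0] k=>[0,0]
result: (1 0; 0 0)

Answer: (1 0; 0 0)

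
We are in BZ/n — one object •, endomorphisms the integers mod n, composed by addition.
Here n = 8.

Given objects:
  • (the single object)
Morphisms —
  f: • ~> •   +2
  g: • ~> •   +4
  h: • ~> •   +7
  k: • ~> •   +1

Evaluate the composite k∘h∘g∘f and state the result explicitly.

  0 +2≡2 +4≡6 +7≡5 +1≡6  (mod 8)
composite: +6

Answer: +6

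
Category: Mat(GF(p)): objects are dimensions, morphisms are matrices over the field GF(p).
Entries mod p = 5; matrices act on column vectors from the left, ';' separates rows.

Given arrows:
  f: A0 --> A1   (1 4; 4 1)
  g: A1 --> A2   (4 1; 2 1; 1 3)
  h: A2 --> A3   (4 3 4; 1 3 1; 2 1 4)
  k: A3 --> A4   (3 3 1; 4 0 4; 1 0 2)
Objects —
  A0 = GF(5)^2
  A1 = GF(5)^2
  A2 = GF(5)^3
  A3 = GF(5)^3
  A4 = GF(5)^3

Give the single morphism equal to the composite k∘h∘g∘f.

Answer: (2 3; 4 1; 0 0)

Trace:
  e0=⟨1,0⟩ f-->⟨1,4⟩ g-->⟨3,1,3⟩ h-->⟨2,4,4⟩ k-->⟨2,4,0⟩
  e1=⟨0,1⟩ f-->⟨4,1⟩ g-->⟨2,4,2⟩ h-->⟨3,1,1⟩ k-->⟨3,1,0⟩
composite: (2 3; 4 1; 0 0)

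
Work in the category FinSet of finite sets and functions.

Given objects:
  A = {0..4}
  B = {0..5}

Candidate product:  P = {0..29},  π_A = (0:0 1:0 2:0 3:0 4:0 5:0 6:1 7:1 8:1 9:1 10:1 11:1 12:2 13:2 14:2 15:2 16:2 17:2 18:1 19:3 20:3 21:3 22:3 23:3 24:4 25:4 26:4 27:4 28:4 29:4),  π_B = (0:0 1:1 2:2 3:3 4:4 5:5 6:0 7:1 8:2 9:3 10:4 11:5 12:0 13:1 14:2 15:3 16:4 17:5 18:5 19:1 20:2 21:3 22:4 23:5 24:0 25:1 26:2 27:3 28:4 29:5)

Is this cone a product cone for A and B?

|A|·|B| = 5·6 = 30;  |P| = 30
Check the pairing map k ↦ (π_A(k), π_B(k)):
  0 : (0,0)
  1 : (0,1)
  2 : (0,2)
  3 : (0,3)
  4 : (0,4)
  5 : (0,5)
  6 : (1,0)
  7 : (1,1)
  8 : (1,2)
  9 : (1,3)
  10 : (1,4)
  11 : (1,5)
  12 : (2,0)
  13 : (2,1)
  14 : (2,2)
  15 : (2,3)
  16 : (2,4)
  17 : (2,5)
  18 : (1,5)  ✗ repeats pair of k=11
  19 : (3,1)
  20 : (3,2)
  21 : (3,3)
  22 : (3,4)
  23 : (3,5)
  24 : (4,0)
  25 : (4,1)
  26 : (4,2)
  27 : (4,3)
  28 : (4,4)
  29 : (4,5)
distinct pairs in image: 29 / 30 needed
  → (1,5) hit at k=11 and k=18

Answer: NOT A VALID PRODUCT — duplicate pair at indices 11,18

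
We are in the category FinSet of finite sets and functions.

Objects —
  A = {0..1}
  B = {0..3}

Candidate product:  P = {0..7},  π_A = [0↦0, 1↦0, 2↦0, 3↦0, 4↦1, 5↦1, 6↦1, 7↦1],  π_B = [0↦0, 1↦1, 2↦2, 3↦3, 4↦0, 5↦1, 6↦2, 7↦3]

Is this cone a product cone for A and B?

|A|·|B| = 2·4 = 8;  |P| = 8
Check the pairing map k ↦ (π_A(k), π_B(k)):
  0 ↦ (0,0)
  1 ↦ (0,1)
  2 ↦ (0,2)
  3 ↦ (0,3)
  4 ↦ (1,0)
  5 ↦ (1,1)
  6 ↦ (1,2)
  7 ↦ (1,3)
distinct pairs in image: 8 / 8 needed
  → bijection onto A×B; projections well-typed.

Answer: VALID PRODUCT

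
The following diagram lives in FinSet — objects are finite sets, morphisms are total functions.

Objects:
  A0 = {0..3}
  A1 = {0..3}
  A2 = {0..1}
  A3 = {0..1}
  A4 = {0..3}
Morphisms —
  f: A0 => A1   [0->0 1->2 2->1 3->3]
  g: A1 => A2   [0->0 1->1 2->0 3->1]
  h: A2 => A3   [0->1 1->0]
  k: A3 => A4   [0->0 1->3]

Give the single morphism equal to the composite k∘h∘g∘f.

Answer: [0->3 1->3 2->0 3->0]

Work:
  0 f=>0 g=>0 h=>1 k=>3
  1 f=>2 g=>0 h=>1 k=>3
  2 f=>1 g=>1 h=>0 k=>0
  3 f=>3 g=>1 h=>0 k=>0
⟦path⟧: [0->3 1->3 2->0 3->0]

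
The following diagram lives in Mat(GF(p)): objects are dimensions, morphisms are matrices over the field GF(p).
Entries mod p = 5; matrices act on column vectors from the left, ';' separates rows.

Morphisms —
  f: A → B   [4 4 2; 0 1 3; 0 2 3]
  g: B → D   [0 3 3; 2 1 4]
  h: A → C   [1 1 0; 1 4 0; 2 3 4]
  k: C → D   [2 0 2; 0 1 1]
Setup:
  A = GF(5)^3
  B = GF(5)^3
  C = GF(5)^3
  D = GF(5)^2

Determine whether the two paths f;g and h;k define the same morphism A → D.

Answer: DOES NOT COMMUTE

Work:
Along f;g (path 1):
  e0=(1,0,0) f→(4,0,0) g→(0,3)
  e1=(0,1,0) f→(4,1,2) g→(4,2)
  e2=(0,0,1) f→(2,3,3) g→(3,4)
  ⟦path⟧₁ = [0 4 3; 3 2 4]
Along h;k (path 2):
  e0=(1,0,0) h→(1,1,2) k→(1,3)
  e1=(0,1,0) h→(1,4,3) k→(3,2)
  e2=(0,0,1) h→(0,0,4) k→(3,4)
  ⟦path⟧₂ = [1 3 3; 3 2 4]
Equal? NO — does not commute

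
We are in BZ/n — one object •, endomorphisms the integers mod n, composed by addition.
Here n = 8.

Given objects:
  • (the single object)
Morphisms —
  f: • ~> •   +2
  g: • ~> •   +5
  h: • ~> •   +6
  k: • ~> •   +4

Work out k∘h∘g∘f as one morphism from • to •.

Answer: +1

Trace:
  0 +2≡2 +5≡7 +6≡5 +4≡1  (mod 8)
⟦path⟧: +1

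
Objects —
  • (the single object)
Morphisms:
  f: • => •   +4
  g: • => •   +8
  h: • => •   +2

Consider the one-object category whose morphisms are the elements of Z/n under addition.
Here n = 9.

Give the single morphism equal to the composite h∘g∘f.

  0 +4≡4 +8≡3 +2≡5  (mod 9)
⟦path⟧: +5

Answer: +5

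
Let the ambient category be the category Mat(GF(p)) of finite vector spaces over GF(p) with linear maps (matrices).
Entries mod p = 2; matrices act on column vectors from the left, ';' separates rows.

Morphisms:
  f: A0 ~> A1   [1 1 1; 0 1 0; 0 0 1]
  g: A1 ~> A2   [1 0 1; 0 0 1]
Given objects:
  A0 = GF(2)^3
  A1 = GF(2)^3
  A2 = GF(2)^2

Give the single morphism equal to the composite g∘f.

  e0=⟨1,0,0⟩ f~>⟨1,0,0⟩ g~>⟨1,0⟩
  e1=⟨0,1,0⟩ f~>⟨1,1,0⟩ g~>⟨1,0⟩
  e2=⟨0,0,1⟩ f~>⟨1,0,1⟩ g~>⟨0,1⟩
composite: [1 1 0; 0 0 1]

Answer: [1 1 0; 0 0 1]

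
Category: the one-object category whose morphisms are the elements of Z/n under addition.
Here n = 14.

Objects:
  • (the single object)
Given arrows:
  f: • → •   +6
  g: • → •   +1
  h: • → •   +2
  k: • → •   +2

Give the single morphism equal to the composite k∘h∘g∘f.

  0 +6≡6 +1≡7 +2≡9 +2≡11  (mod 14)
result: +11

Answer: +11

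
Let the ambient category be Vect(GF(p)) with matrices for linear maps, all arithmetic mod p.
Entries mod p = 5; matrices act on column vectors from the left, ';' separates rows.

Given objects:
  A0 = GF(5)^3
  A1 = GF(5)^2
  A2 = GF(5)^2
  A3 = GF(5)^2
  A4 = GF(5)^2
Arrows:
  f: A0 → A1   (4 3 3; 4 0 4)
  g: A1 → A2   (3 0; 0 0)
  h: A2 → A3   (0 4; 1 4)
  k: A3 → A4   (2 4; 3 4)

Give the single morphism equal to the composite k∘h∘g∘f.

  e0=[1,0,0] f→[4,4] g→[2,0] h→[0,2] k→[3,3]
  e1=[0,1,0] f→[3,0] g→[4,0] h→[0,4] k→[1,1]
  e2=[0,0,1] f→[3,4] g→[4,0] h→[0,4] k→[1,1]
result: (3 1 1; 3 1 1)

Answer: (3 1 1; 3 1 1)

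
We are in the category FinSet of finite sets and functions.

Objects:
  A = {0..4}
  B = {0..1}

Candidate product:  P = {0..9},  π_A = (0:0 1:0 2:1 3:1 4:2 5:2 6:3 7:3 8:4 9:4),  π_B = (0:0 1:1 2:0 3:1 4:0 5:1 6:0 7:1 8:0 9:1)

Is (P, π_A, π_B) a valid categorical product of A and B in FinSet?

|A|·|B| = 5·2 = 10;  |P| = 10
Check the pairing map k ↦ (π_A(k), π_B(k)):
  0 : (0,0)
  1 : (0,1)
  2 : (1,0)
  3 : (1,1)
  4 : (2,0)
  5 : (2,1)
  6 : (3,0)
  7 : (3,1)
  8 : (4,0)
  9 : (4,1)
distinct pairs in image: 10 / 10 needed
  → bijection onto A×B; projections well-typed.

Answer: VALID PRODUCT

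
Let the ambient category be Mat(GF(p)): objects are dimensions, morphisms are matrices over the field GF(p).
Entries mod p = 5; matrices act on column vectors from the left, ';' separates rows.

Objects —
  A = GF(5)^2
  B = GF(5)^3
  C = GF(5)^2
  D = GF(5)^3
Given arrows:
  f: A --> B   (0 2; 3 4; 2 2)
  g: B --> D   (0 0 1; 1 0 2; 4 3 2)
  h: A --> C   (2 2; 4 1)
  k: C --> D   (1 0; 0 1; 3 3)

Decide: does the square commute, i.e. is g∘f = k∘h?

1) trace f;g:
  e0=[1,0] f-->[0,3,2] g-->[2,4,3]
  e1=[0,1] f-->[2,4,2] g-->[2,1,4]
  ⟦path⟧₁ = (2 2; 4 1; 3 4)
2) trace h;k:
  e0=[1,0] h-->[2,4] k-->[2,4,3]
  e1=[0,1] h-->[2,1] k-->[2,1,4]
  ⟦path⟧₂ = (2 2; 4 1; 3 4)
Equal? equal; square commutes

Answer: COMMUTES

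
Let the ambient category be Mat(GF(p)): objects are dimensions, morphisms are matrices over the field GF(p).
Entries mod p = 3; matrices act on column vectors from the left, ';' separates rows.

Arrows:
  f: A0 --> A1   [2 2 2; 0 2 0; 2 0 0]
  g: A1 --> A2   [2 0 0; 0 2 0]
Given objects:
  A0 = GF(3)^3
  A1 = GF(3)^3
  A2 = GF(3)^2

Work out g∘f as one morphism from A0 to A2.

  e0=⟨1,0,0⟩ f-->⟨2,0,2⟩ g-->⟨1,0⟩
  e1=⟨0,1,0⟩ f-->⟨2,2,0⟩ g-->⟨1,1⟩
  e2=⟨0,0,1⟩ f-->⟨2,0,0⟩ g-->⟨1,0⟩
result: [1 1 1; 0 1 0]

Answer: [1 1 1; 0 1 0]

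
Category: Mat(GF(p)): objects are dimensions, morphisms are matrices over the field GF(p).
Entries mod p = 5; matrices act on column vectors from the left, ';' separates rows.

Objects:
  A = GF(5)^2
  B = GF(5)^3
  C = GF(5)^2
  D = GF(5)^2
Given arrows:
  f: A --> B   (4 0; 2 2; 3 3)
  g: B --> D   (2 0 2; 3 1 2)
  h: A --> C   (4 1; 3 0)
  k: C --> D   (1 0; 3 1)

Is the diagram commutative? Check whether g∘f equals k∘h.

1) trace f;g:
  e0=(1,0) f-->(4,2,3) g-->(4,0)
  e1=(0,1) f-->(0,2,3) g-->(1,3)
  result₁ = (4 1; 0 3)
2) trace h;k:
  e0=(1,0) h-->(4,3) k-->(4,0)
  e1=(0,1) h-->(1,0) k-->(1,3)
  result₂ = (4 1; 0 3)
Equal? YES — commutes

Answer: COMMUTES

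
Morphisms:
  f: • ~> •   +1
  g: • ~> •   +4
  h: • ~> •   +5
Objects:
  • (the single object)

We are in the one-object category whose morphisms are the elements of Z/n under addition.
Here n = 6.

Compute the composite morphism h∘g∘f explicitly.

  0 +1≡1 +4≡5 +5≡4  (mod 6)
composite: +4

Answer: +4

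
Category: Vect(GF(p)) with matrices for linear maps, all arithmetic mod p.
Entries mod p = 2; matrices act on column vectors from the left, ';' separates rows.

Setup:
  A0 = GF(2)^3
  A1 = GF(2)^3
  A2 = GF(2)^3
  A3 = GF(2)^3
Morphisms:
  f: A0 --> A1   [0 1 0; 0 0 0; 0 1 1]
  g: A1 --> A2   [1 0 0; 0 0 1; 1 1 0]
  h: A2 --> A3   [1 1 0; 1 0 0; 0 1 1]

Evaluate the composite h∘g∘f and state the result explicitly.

Answer: [0 0 1; 0 1 0; 0 0 1]

Trace:
  e0=[1,0,0] f-->[0,0,0] g-->[0,0,0] h-->[0,0,0]
  e1=[0,1,0] f-->[1,0,1] g-->[1,1,1] h-->[0,1,0]
  e2=[0,0,1] f-->[0,0,1] g-->[0,1,0] h-->[1,0,1]
result: [0 0 1; 0 1 0; 0 0 1]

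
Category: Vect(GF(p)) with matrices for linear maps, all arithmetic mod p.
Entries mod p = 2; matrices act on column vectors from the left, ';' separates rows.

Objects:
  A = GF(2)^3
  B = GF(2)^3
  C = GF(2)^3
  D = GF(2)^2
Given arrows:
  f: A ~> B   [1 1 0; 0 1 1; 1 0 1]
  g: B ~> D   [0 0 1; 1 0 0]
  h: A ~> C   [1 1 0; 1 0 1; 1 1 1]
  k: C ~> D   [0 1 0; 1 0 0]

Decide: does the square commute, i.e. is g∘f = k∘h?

Along f;g (path 1):
  e0=[1,0,0] f~>[1,0,1] g~>[1,1]
  e1=[0,1,0] f~>[1,1,0] g~>[0,1]
  e2=[0,0,1] f~>[0,1,1] g~>[1,0]
  ⟦path⟧₁ = [1 0 1; 1 1 0]
Along h;k (path 2):
  e0=[1,0,0] h~>[1,1,1] k~>[1,1]
  e1=[0,1,0] h~>[1,0,1] k~>[0,1]
  e2=[0,0,1] h~>[0,1,1] k~>[1,0]
  ⟦path⟧₂ = [1 0 1; 1 1 0]
Equal? YES — commutes

Answer: COMMUTES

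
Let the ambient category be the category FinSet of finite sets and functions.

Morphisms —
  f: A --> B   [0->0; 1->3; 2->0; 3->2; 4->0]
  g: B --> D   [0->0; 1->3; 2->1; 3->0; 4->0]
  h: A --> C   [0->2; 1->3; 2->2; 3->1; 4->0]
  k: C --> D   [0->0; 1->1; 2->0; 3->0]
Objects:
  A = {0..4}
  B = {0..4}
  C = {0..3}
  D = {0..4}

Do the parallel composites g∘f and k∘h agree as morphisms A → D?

Path 1 = f;g:
  0 f-->0 g-->0
  1 f-->3 g-->0
  2 f-->0 g-->0
  3 f-->2 g-->1
  4 f-->0 g-->0
  result₁ = [0->0; 1->0; 2->0; 3->1; 4->0]
Path 2 = h;k:
  0 h-->2 k-->0
  1 h-->3 k-->0
  2 h-->2 k-->0
  3 h-->1 k-->1
  4 h-->0 k-->0
  result₂ = [0->0; 1->0; 2->0; 3->1; 4->0]
Equal? same morphism ✓

Answer: COMMUTES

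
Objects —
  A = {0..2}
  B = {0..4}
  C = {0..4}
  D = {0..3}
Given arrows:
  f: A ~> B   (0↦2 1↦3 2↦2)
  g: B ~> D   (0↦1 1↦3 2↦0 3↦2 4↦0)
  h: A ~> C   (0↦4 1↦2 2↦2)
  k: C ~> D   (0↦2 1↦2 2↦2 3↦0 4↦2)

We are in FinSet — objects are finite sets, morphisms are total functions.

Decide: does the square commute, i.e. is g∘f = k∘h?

1) trace f;g:
  0 f~>2 g~>0
  1 f~>3 g~>2
  2 f~>2 g~>0
  composite₁ = (0↦0 1↦2 2↦0)
2) trace h;k:
  0 h~>4 k~>2
  1 h~>2 k~>2
  2 h~>2 k~>2
  composite₂ = (0↦2 1↦2 2↦2)
Equal? distinct morphisms ✗

Answer: DOES NOT COMMUTE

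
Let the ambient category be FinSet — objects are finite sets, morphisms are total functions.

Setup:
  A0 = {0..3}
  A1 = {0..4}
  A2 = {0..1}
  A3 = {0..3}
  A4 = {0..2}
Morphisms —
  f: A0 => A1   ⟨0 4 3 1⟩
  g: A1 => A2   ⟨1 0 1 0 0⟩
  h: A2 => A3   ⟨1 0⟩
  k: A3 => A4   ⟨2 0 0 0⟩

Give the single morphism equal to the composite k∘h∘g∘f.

  0 f=>0 g=>1 h=>0 k=>2
  1 f=>4 g=>0 h=>1 k=>0
  2 f=>3 g=>0 h=>1 k=>0
  3 f=>1 g=>0 h=>1 k=>0
⟦path⟧: ⟨2 0 0 0⟩

Answer: ⟨2 0 0 0⟩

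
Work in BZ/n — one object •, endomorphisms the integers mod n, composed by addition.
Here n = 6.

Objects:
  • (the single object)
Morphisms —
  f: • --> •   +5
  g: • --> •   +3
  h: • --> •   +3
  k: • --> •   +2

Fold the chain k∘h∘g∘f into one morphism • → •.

Answer: +1

Trace:
  0 +5≡5 +3≡2 +3≡5 +2≡1  (mod 6)
result: +1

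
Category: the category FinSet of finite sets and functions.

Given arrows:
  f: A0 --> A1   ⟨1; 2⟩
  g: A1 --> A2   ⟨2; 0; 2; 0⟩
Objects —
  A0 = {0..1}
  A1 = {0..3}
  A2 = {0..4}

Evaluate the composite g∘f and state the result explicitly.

Answer: ⟨0; 2⟩

Derivation:
  0 f-->1 g-->0
  1 f-->2 g-->2
⟦path⟧: ⟨0; 2⟩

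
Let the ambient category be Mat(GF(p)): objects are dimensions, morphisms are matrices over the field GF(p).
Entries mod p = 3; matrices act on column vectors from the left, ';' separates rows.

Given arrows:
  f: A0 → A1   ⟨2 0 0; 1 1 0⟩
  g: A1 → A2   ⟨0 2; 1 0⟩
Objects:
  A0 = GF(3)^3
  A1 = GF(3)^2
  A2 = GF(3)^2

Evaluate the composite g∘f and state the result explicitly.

  e0=⟨1,0,0⟩ f→⟨2,1⟩ g→⟨2,2⟩
  e1=⟨0,1,0⟩ f→⟨0,1⟩ g→⟨2,0⟩
  e2=⟨0,0,1⟩ f→⟨0,0⟩ g→⟨0,0⟩
⟦path⟧: ⟨2 2 0; 2 0 0⟩

Answer: ⟨2 2 0; 2 0 0⟩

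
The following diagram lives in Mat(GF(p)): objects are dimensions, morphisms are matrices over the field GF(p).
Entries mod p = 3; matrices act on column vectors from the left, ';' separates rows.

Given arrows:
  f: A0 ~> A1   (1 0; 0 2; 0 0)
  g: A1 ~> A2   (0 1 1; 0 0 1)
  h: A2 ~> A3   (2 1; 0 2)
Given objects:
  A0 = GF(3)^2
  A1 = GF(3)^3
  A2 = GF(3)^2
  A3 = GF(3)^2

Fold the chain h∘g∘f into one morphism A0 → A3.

Answer: (0 1; 0 0)

Work:
  e0=⟨1,0⟩ f~>⟨1,0,0⟩ g~>⟨0,0⟩ h~>⟨0,0⟩
  e1=⟨0,1⟩ f~>⟨0,2,0⟩ g~>⟨2,0⟩ h~>⟨1,0⟩
⟦path⟧: (0 1; 0 0)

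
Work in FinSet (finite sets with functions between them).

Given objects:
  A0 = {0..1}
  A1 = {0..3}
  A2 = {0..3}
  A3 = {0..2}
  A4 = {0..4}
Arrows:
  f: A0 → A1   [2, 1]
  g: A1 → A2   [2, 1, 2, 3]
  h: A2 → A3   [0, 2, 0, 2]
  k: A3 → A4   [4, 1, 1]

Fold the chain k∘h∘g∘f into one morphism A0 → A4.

  0 f→2 g→2 h→0 k→4
  1 f→1 g→1 h→2 k→1
⟦path⟧: [4, 1]

Answer: [4, 1]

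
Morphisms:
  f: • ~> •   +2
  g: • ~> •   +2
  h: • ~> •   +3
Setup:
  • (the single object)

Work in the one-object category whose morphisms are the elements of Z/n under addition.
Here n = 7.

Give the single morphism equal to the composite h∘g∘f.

Answer: +0

Work:
  0 +2≡2 +2≡4 +3≡0  (mod 7)
composite: +0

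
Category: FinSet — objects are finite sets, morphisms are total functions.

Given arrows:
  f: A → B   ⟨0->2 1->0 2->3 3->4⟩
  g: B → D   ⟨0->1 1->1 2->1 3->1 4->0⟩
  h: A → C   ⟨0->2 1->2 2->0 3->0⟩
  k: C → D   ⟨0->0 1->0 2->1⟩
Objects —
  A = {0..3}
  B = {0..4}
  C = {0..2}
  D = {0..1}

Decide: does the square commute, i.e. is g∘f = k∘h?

Answer: DOES NOT COMMUTE

Derivation:
Along f;g (path 1):
  0 f→2 g→1
  1 f→0 g→1
  2 f→3 g→1
  3 f→4 g→0
  ⟦path⟧₁ = ⟨0->1 1->1 2->1 3->0⟩
Along h;k (path 2):
  0 h→2 k→1
  1 h→2 k→1
  2 h→0 k→0
  3 h→0 k→0
  ⟦path⟧₂ = ⟨0->1 1->1 2->0 3->0⟩
Equal? differ; not commutative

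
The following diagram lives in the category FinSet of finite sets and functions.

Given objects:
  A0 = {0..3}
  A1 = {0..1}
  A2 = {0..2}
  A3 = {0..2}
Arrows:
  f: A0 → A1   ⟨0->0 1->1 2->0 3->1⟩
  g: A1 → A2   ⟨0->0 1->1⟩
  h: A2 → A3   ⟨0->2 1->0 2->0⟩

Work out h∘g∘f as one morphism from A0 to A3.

Answer: ⟨0->2 1->0 2->2 3->0⟩

Work:
  0 f→0 g→0 h→2
  1 f→1 g→1 h→0
  2 f→0 g→0 h→2
  3 f→1 g→1 h→0
composite: ⟨0->2 1->0 2->2 3->0⟩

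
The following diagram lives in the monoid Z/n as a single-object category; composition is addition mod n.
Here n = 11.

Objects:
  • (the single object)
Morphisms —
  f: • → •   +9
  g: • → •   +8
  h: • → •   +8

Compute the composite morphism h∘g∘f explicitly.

  0 +9≡9 +8≡6 +8≡3  (mod 11)
⟦path⟧: +3

Answer: +3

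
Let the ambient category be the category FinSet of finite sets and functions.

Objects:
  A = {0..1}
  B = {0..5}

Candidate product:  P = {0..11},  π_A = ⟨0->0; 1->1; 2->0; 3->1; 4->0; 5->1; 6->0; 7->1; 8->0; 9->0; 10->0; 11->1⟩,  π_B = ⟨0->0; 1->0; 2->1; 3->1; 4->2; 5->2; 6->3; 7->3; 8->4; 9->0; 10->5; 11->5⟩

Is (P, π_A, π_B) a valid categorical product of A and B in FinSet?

Answer: NOT A VALID PRODUCT — duplicate pair at indices 0,9

Derivation:
|A|·|B| = 2·6 = 12;  |P| = 12
Check the pairing map k ↦ (π_A(k), π_B(k)):
  0 -> (0,0)
  1 -> (1,0)
  2 -> (0,1)
  3 -> (1,1)
  4 -> (0,2)
  5 -> (1,2)
  6 -> (0,3)
  7 -> (1,3)
  8 -> (0,4)
  9 -> (0,0)  ✗ repeats pair of k=0
  10 -> (0,5)
  11 -> (1,5)
distinct pairs in image: 11 / 12 needed
  → (0,0) hit at k=0 and k=9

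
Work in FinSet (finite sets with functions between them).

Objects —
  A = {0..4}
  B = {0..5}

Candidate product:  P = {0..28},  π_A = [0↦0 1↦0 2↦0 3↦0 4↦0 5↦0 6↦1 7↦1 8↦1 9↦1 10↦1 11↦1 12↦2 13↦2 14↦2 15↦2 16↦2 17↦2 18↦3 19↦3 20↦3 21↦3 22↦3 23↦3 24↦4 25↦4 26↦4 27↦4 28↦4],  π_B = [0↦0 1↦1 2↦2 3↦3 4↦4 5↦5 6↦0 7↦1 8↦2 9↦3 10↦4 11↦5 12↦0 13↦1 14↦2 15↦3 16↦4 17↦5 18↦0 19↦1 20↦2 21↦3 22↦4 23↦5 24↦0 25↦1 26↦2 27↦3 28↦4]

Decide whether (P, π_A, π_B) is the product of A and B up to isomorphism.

|A|·|B| = 5·6 = 30;  |P| = 29
  → cardinalities differ; no bijection possible.

Answer: NOT A VALID PRODUCT — |P|=29 ≠ |A|·|B|=30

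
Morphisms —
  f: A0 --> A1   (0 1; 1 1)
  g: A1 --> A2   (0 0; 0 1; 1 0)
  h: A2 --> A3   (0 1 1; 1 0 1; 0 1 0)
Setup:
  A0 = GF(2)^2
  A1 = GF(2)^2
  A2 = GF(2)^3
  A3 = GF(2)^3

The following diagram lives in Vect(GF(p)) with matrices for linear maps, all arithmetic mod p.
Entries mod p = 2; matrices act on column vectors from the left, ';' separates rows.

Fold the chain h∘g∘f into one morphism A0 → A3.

Answer: (1 0; 0 1; 1 1)

Work:
  e0=(1,0) f-->(0,1) g-->(0,1,0) h-->(1,0,1)
  e1=(0,1) f-->(1,1) g-->(0,1,1) h-->(0,1,1)
⟦path⟧: (1 0; 0 1; 1 1)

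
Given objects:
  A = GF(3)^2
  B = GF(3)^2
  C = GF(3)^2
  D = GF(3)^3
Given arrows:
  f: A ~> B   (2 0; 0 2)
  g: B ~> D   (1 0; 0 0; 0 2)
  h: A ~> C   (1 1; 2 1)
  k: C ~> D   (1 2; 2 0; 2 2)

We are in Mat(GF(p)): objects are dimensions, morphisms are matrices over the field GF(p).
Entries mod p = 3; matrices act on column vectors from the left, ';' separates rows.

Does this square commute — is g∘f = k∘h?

Answer: DOES NOT COMMUTE

Work:
1) trace f;g:
  e0=(1,0) f~>(2,0) g~>(2,0,0)
  e1=(0,1) f~>(0,2) g~>(0,0,1)
  result₁ = (2 0; 0 0; 0 1)
2) trace h;k:
  e0=(1,0) h~>(1,2) k~>(2,2,0)
  e1=(0,1) h~>(1,1) k~>(0,2,1)
  result₂ = (2 0; 2 2; 0 1)
Equal? NO — does not commute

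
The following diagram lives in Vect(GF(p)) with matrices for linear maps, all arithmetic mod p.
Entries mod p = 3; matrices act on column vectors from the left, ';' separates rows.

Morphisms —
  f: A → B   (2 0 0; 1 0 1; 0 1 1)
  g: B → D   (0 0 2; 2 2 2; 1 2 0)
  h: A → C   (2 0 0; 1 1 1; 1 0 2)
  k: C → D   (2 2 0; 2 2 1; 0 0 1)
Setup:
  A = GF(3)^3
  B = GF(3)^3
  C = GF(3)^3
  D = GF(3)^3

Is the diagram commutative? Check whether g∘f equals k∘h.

Answer: DOES NOT COMMUTE

Trace:
1) trace f;g:
  e0=(1,0,0) f→(2,1,0) g→(0,0,1)
  e1=(0,1,0) f→(0,0,1) g→(2,2,0)
  e2=(0,0,1) f→(0,1,1) g→(2,1,2)
  composite₁ = (0 2 2; 0 2 1; 1 0 2)
2) trace h;k:
  e0=(1,0,0) h→(2,1,1) k→(0,1,1)
  e1=(0,1,0) h→(0,1,0) k→(2,2,0)
  e2=(0,0,1) h→(0,1,2) k→(2,1,2)
  composite₂ = (0 2 2; 1 2 1; 1 0 2)
Equal? distinct morphisms ✗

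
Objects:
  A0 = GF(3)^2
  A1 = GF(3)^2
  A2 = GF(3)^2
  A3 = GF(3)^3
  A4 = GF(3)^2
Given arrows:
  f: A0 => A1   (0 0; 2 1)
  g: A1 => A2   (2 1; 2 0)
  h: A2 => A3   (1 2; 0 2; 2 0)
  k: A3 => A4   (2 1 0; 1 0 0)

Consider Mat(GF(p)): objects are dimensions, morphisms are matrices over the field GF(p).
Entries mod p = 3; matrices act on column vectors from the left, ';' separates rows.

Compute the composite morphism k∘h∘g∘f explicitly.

  e0=⟨1,0⟩ f=>⟨0,2⟩ g=>⟨2,0⟩ h=>⟨2,0,1⟩ k=>⟨1,2⟩
  e1=⟨0,1⟩ f=>⟨0,1⟩ g=>⟨1,0⟩ h=>⟨1,0,2⟩ k=>⟨2,1⟩
⟦path⟧: (1 2; 2 1)

Answer: (1 2; 2 1)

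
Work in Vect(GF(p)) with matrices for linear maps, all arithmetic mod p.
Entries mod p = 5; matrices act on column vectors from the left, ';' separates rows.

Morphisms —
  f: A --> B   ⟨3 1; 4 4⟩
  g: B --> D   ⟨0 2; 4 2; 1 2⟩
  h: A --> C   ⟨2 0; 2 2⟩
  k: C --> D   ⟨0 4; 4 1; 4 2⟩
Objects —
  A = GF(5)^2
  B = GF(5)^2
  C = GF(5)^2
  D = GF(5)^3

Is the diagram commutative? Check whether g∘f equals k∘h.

Answer: DOES NOT COMMUTE

Derivation:
1) trace f;g:
  e0=[1,0] f-->[3,4] g-->[3,0,1]
  e1=[0,1] f-->[1,4] g-->[3,2,4]
  composite₁ = ⟨3 3; 0 2; 1 4⟩
2) trace h;k:
  e0=[1,0] h-->[2,2] k-->[3,0,2]
  e1=[0,1] h-->[0,2] k-->[3,2,4]
  composite₂ = ⟨3 3; 0 2; 2 4⟩
Equal? distinct morphisms ✗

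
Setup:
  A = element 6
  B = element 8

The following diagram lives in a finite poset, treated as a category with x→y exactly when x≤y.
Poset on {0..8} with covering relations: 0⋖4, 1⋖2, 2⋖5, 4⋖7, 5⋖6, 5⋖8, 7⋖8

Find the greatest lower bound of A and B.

Answer: A∧B = 5

Trace:
{x : x<=A ∧ x<=B} = {1,2,5}  (A=6, B=8)
  1 <= 5
  2 <= 5
  5 <= 5
glb = 5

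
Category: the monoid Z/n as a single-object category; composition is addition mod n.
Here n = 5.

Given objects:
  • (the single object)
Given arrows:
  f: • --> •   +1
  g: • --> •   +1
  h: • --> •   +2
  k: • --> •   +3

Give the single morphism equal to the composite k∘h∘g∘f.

Answer: +2

Trace:
  0 +1≡1 +1≡2 +2≡4 +3≡2  (mod 5)
⟦path⟧: +2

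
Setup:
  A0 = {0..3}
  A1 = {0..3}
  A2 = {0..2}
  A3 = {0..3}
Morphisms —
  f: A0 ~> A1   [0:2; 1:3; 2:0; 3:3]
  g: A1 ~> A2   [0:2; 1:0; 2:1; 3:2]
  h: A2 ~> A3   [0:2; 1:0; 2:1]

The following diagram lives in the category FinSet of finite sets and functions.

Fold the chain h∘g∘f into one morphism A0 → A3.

  0 f~>2 g~>1 h~>0
  1 f~>3 g~>2 h~>1
  2 f~>0 g~>2 h~>1
  3 f~>3 g~>2 h~>1
composite: [0:0; 1:1; 2:1; 3:1]

Answer: [0:0; 1:1; 2:1; 3:1]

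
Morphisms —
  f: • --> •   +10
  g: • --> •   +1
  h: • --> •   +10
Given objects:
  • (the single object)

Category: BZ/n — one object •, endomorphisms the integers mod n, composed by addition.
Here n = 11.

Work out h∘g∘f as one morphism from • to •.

  0 +10≡10 +1≡0 +10≡10  (mod 11)
result: +10

Answer: +10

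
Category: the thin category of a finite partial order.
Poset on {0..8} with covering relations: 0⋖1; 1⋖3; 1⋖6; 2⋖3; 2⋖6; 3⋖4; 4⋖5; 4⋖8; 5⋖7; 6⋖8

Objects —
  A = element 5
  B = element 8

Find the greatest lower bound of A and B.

Common predecessors of 5,8: {0,1,2,3,4}
  0 ⊑ 4
  1 ⊑ 4
  2 ⊑ 4
  3 ⊑ 4
  4 ⊑ 4
glb = 4

Answer: A∧B = 4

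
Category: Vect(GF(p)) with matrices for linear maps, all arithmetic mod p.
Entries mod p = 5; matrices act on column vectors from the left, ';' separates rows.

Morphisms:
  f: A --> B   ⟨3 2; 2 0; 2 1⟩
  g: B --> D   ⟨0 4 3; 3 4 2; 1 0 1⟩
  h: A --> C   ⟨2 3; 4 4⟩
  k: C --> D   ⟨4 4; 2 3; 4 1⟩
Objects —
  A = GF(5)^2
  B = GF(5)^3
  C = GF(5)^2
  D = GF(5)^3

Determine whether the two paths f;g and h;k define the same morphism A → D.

Answer: DOES NOT COMMUTE

Trace:
1) trace f;g:
  e0=(1,0) f-->(3,2,2) g-->(4,1,0)
  e1=(0,1) f-->(2,0,1) g-->(3,3,3)
  ⟦path⟧₁ = ⟨4 3; 1 3; 0 3⟩
2) trace h;k:
  e0=(1,0) h-->(2,4) k-->(4,1,2)
  e1=(0,1) h-->(3,4) k-->(3,3,1)
  ⟦path⟧₂ = ⟨4 3; 1 3; 2 1⟩
Equal? distinct morphisms ✗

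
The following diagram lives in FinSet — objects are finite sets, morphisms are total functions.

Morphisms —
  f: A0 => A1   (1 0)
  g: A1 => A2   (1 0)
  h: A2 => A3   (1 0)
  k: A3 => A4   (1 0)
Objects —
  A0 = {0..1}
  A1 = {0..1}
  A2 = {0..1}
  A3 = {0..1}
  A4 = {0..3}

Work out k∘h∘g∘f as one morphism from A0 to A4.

Answer: (0 1)

Work:
  0 f=>1 g=>0 h=>1 k=>0
  1 f=>0 g=>1 h=>0 k=>1
composite: (0 1)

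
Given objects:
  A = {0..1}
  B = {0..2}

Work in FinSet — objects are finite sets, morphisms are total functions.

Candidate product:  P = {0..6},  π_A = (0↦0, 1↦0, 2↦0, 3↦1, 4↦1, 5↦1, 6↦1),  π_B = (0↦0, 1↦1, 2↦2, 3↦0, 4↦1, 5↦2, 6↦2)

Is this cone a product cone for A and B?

|A|·|B| = 2·3 = 6;  |P| = 7
  → cardinalities differ; no bijection possible.

Answer: NOT A VALID PRODUCT — |P|=7 ≠ |A|·|B|=6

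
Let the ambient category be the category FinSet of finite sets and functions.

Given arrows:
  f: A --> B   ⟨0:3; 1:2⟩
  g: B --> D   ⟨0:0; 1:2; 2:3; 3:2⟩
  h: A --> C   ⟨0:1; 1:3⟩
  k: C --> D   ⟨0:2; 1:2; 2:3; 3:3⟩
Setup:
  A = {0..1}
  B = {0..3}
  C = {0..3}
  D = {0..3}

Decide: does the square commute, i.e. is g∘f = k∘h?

Path 1 = f;g:
  0 f-->3 g-->2
  1 f-->2 g-->3
  composite₁ = ⟨0:2; 1:3⟩
Path 2 = h;k:
  0 h-->1 k-->2
  1 h-->3 k-->3
  composite₂ = ⟨0:2; 1:3⟩
Equal? YES — commutes

Answer: COMMUTES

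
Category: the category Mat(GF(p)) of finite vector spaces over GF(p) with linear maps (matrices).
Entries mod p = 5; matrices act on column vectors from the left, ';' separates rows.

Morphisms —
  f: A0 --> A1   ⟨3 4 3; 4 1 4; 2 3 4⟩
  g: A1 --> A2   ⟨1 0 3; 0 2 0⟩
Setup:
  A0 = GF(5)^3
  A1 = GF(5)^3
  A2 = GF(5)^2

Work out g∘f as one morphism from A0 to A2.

Answer: ⟨4 3 0; 3 2 3⟩

Work:
  e0=[1,0,0] f-->[3,4,2] g-->[4,3]
  e1=[0,1,0] f-->[4,1,3] g-->[3,2]
  e2=[0,0,1] f-->[3,4,4] g-->[0,3]
composite: ⟨4 3 0; 3 2 3⟩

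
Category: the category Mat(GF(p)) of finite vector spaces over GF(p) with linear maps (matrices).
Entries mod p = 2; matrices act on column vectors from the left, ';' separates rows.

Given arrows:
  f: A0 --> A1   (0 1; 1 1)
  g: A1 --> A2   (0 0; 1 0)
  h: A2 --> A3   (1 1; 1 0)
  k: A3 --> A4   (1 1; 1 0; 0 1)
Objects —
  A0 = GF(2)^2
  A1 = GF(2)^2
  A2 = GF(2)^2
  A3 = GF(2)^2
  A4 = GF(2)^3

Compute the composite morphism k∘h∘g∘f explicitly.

  e0=(1,0) f-->(0,1) g-->(0,0) h-->(0,0) k-->(0,0,0)
  e1=(0,1) f-->(1,1) g-->(0,1) h-->(1,0) k-->(1,1,0)
⟦path⟧: (0 1; 0 1; 0 0)

Answer: (0 1; 0 1; 0 0)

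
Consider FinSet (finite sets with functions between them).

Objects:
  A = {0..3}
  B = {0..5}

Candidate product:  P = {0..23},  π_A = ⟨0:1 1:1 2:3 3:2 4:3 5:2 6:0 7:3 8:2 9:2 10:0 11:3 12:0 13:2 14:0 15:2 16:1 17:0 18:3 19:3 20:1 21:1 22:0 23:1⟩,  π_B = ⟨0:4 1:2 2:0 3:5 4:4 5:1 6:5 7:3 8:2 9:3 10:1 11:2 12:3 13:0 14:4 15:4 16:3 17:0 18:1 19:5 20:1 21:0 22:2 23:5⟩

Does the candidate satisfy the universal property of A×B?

Answer: VALID PRODUCT

Work:
|A|·|B| = 4·6 = 24;  |P| = 24
Check the pairing map k ↦ (π_A(k), π_B(k)):
  0 : (1,4)
  1 : (1,2)
  2 : (3,0)
  3 : (2,5)
  4 : (3,4)
  5 : (2,1)
  6 : (0,5)
  7 : (3,3)
  8 : (2,2)
  9 : (2,3)
  10 : (0,1)
  11 : (3,2)
  12 : (0,3)
  13 : (2,0)
  14 : (0,4)
  15 : (2,4)
  16 : (1,3)
  17 : (0,0)
  18 : (3,1)
  19 : (3,5)
  20 : (1,1)
  21 : (1,0)
  22 : (0,2)
  23 : (1,5)
distinct pairs in image: 24 / 24 needed
  → bijection onto A×B; projections well-typed.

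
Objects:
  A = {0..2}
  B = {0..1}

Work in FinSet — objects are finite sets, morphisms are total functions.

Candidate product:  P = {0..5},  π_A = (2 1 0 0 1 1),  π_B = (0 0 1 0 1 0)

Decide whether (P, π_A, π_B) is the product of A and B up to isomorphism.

Answer: NOT A VALID PRODUCT — duplicate pair at indices 5,1

Derivation:
|A|·|B| = 3·2 = 6;  |P| = 6
Check the pairing map k ↦ (π_A(k), π_B(k)):
  0 -> (2,0)
  1 -> (1,0)
  2 -> (0,1)
  3 -> (0,0)
  4 -> (1,1)
  5 -> (1,0)  ✗ repeats pair of k=1
distinct pairs in image: 5 / 6 needed
  → (1,0) hit at k=1 and k=5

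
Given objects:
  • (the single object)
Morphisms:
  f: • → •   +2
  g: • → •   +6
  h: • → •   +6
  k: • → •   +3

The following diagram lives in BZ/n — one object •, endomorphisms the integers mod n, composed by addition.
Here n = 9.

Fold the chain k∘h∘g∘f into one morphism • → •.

  0 +2≡2 +6≡8 +6≡5 +3≡8  (mod 9)
composite: +8

Answer: +8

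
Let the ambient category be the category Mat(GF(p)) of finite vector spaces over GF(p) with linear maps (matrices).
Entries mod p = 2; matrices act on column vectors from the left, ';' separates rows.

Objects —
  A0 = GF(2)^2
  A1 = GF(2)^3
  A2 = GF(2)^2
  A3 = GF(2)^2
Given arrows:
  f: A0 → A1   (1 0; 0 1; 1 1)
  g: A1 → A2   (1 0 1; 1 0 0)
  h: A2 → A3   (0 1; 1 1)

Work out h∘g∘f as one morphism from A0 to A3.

  e0=[1,0] f→[1,0,1] g→[0,1] h→[1,1]
  e1=[0,1] f→[0,1,1] g→[1,0] h→[0,1]
composite: (1 0; 1 1)

Answer: (1 0; 1 1)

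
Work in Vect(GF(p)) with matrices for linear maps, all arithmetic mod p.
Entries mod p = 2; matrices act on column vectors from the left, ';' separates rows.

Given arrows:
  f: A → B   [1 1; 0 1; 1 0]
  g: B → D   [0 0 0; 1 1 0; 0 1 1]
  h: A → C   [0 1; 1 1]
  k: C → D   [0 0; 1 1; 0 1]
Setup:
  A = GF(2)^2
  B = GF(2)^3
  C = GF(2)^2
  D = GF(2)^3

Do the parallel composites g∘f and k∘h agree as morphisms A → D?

Answer: COMMUTES

Work:
Path 1 = f;g:
  e0=⟨1,0⟩ f→⟨1,0,1⟩ g→⟨0,1,1⟩
  e1=⟨0,1⟩ f→⟨1,1,0⟩ g→⟨0,0,1⟩
  result₁ = [0 0; 1 0; 1 1]
Path 2 = h;k:
  e0=⟨1,0⟩ h→⟨0,1⟩ k→⟨0,1,1⟩
  e1=⟨0,1⟩ h→⟨1,1⟩ k→⟨0,0,1⟩
  result₂ = [0 0; 1 0; 1 1]
Equal? YES — commutes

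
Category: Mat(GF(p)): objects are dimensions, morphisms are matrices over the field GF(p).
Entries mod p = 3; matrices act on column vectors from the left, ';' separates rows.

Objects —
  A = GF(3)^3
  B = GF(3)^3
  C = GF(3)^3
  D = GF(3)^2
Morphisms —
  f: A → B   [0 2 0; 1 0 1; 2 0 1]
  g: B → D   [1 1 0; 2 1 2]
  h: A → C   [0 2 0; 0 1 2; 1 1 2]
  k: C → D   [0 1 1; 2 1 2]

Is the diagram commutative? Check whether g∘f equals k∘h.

Answer: COMMUTES

Trace:
1) trace f;g:
  e0=(1,0,0) f→(0,1,2) g→(1,2)
  e1=(0,1,0) f→(2,0,0) g→(2,1)
  e2=(0,0,1) f→(0,1,1) g→(1,0)
  ⟦path⟧₁ = [1 2 1; 2 1 0]
2) trace h;k:
  e0=(1,0,0) h→(0,0,1) k→(1,2)
  e1=(0,1,0) h→(2,1,1) k→(2,1)
  e2=(0,0,1) h→(0,2,2) k→(1,0)
  ⟦path⟧₂ = [1 2 1; 2 1 0]
Equal? YES — commutes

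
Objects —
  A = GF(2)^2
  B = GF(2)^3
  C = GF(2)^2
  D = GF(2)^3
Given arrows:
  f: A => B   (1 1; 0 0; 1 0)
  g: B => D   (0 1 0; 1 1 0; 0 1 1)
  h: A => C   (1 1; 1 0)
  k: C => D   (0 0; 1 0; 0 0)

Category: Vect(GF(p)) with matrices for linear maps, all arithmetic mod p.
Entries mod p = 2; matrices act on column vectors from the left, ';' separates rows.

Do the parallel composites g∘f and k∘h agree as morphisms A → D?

Answer: DOES NOT COMMUTE

Derivation:
Path 1 = f;g:
  e0=⟨1,0⟩ f=>⟨1,0,1⟩ g=>⟨0,1,1⟩
  e1=⟨0,1⟩ f=>⟨1,0,0⟩ g=>⟨0,1,0⟩
  ⟦path⟧₁ = (0 0; 1 1; 1 0)
Path 2 = h;k:
  e0=⟨1,0⟩ h=>⟨1,1⟩ k=>⟨0,1,0⟩
  e1=⟨0,1⟩ h=>⟨1,0⟩ k=>⟨0,1,0⟩
  ⟦path⟧₂ = (0 0; 1 1; 0 0)
Equal? distinct morphisms ✗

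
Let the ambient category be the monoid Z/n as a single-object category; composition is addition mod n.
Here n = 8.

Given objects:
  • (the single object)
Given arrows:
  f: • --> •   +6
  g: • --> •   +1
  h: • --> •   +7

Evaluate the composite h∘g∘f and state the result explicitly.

Answer: +6

Work:
  0 +6≡6 +1≡7 +7≡6  (mod 8)
composite: +6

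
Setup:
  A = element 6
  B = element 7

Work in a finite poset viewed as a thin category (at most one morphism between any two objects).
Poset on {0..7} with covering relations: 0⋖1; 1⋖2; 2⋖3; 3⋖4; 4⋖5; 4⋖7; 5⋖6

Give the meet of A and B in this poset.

Common predecessors of 6,7: {0,1,2,3,4}
  0 <= 4
  1 <= 4
  2 <= 4
  3 <= 4
  4 <= 4
glb = 4

Answer: A∧B = 4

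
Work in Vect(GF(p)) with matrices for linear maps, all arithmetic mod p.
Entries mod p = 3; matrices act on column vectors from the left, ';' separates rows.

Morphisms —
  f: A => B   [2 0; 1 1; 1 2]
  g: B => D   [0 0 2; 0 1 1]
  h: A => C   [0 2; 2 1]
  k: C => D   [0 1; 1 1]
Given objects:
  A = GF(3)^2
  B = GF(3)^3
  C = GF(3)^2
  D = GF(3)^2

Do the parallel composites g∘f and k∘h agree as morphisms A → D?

Answer: COMMUTES

Derivation:
Along f;g (path 1):
  e0=(1,0) f=>(2,1,1) g=>(2,2)
  e1=(0,1) f=>(0,1,2) g=>(1,0)
  composite₁ = [2 1; 2 0]
Along h;k (path 2):
  e0=(1,0) h=>(0,2) k=>(2,2)
  e1=(0,1) h=>(2,1) k=>(1,0)
  composite₂ = [2 1; 2 0]
Equal? same morphism ✓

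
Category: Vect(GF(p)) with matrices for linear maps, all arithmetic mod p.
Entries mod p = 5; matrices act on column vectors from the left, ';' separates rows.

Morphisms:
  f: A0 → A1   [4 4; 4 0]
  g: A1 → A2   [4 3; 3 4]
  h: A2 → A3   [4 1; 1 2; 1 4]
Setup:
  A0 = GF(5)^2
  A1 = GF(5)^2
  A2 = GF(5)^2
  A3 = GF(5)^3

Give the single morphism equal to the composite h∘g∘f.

Answer: [0 1; 4 0; 0 4]

Derivation:
  e0=⟨1,0⟩ f→⟨4,4⟩ g→⟨3,3⟩ h→⟨0,4,0⟩
  e1=⟨0,1⟩ f→⟨4,0⟩ g→⟨1,2⟩ h→⟨1,0,4⟩
composite: [0 1; 4 0; 0 4]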